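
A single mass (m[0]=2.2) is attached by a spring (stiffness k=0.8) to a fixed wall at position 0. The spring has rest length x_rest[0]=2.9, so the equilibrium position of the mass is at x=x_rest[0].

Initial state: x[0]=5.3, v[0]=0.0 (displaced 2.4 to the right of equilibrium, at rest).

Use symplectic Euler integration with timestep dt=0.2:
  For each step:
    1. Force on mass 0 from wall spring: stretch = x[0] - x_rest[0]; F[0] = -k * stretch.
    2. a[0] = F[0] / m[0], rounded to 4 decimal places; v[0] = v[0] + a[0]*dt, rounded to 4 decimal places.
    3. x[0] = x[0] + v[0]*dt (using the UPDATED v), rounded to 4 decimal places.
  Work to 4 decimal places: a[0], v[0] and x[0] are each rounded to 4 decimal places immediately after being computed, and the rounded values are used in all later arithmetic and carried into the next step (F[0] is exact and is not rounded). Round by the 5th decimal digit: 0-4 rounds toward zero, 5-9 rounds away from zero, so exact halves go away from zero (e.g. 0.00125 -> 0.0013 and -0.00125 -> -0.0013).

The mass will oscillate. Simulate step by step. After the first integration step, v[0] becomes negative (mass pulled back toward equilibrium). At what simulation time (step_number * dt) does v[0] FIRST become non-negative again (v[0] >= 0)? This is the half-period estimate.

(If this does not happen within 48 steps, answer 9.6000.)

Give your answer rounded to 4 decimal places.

Answer: 5.4000

Derivation:
Step 0: x=[5.3000] v=[0.0000]
Step 1: x=[5.2651] v=[-0.1745]
Step 2: x=[5.1958] v=[-0.3465]
Step 3: x=[5.0931] v=[-0.5135]
Step 4: x=[4.9585] v=[-0.6730]
Step 5: x=[4.7940] v=[-0.8227]
Step 6: x=[4.6019] v=[-0.9604]
Step 7: x=[4.3851] v=[-1.0842]
Step 8: x=[4.1467] v=[-1.1922]
Step 9: x=[3.8901] v=[-1.2829]
Step 10: x=[3.6191] v=[-1.3549]
Step 11: x=[3.3377] v=[-1.4072]
Step 12: x=[3.0499] v=[-1.4390]
Step 13: x=[2.7599] v=[-1.4499]
Step 14: x=[2.4720] v=[-1.4397]
Step 15: x=[2.1903] v=[-1.4086]
Step 16: x=[1.9189] v=[-1.3570]
Step 17: x=[1.6618] v=[-1.2856]
Step 18: x=[1.4227] v=[-1.1955]
Step 19: x=[1.2051] v=[-1.0881]
Step 20: x=[1.0121] v=[-0.9648]
Step 21: x=[0.8466] v=[-0.8275]
Step 22: x=[0.7110] v=[-0.6782]
Step 23: x=[0.6072] v=[-0.5190]
Step 24: x=[0.5367] v=[-0.3523]
Step 25: x=[0.5006] v=[-0.1804]
Step 26: x=[0.4994] v=[-0.0059]
Step 27: x=[0.5331] v=[0.1687]
First v>=0 after going negative at step 27, time=5.4000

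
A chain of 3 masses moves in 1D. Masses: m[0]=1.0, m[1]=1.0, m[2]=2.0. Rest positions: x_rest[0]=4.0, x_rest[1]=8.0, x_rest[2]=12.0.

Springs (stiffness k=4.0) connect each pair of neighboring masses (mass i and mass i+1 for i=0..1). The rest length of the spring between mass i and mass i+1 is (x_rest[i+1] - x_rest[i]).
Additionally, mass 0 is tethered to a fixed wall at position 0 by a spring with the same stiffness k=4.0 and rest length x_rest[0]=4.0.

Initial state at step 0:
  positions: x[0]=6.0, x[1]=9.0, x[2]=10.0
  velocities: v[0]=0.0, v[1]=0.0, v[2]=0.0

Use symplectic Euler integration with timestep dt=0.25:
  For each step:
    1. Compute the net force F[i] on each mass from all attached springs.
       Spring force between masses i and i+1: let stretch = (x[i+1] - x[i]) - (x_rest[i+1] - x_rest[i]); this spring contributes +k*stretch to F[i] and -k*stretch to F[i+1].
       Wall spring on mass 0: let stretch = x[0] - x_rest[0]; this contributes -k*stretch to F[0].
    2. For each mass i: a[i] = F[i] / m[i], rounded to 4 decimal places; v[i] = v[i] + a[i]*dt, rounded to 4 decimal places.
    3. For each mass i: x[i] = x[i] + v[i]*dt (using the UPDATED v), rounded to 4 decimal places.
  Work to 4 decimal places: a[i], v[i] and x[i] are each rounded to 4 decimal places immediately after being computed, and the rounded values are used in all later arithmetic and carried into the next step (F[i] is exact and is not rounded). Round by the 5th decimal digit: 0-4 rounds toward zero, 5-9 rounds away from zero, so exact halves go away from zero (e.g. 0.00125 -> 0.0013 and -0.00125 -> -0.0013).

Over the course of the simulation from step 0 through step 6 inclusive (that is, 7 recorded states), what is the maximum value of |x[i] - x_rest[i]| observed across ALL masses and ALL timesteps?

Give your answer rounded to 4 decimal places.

Answer: 2.6302

Derivation:
Step 0: x=[6.0000 9.0000 10.0000] v=[0.0000 0.0000 0.0000]
Step 1: x=[5.2500 8.5000 10.3750] v=[-3.0000 -2.0000 1.5000]
Step 2: x=[4.0000 7.6563 11.0156] v=[-5.0000 -3.3750 2.5625]
Step 3: x=[2.6641 6.7383 11.7363] v=[-5.3437 -3.6720 2.8829]
Step 4: x=[1.6807 6.0513 12.3323] v=[-3.9336 -2.7482 2.3839]
Step 5: x=[1.3698 5.8419 12.6432] v=[-1.2437 -0.8378 1.2434]
Step 6: x=[1.8345 6.2148 12.6039] v=[1.8586 1.4914 -0.1573]
Max displacement = 2.6302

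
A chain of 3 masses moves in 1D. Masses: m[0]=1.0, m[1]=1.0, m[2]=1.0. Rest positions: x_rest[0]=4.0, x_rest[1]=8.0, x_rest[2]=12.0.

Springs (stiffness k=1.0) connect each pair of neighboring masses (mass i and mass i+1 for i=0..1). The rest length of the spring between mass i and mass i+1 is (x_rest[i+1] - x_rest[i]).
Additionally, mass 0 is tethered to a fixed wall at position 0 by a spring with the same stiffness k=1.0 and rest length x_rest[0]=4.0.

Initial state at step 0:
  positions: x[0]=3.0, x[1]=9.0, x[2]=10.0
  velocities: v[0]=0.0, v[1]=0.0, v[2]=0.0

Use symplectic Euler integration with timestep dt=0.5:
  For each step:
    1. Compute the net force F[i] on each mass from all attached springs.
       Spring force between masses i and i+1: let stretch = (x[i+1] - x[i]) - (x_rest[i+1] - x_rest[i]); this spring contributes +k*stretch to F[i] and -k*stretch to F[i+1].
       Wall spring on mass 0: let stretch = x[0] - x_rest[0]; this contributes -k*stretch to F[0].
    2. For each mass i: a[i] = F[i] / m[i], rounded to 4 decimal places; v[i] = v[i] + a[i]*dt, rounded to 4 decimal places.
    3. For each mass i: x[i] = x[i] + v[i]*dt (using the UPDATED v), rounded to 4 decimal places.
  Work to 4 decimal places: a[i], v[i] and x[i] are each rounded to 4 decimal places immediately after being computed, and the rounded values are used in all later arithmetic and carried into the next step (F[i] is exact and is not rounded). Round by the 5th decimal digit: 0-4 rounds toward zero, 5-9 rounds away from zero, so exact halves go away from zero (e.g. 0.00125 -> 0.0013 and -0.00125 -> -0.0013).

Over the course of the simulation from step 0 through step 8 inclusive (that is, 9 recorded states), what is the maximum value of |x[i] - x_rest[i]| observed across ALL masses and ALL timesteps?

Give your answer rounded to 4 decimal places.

Step 0: x=[3.0000 9.0000 10.0000] v=[0.0000 0.0000 0.0000]
Step 1: x=[3.7500 7.7500 10.7500] v=[1.5000 -2.5000 1.5000]
Step 2: x=[4.5625 6.2500 11.7500] v=[1.6250 -3.0000 2.0000]
Step 3: x=[4.6563 5.7031 12.3750] v=[0.1875 -1.0938 1.2500]
Step 4: x=[3.8477 6.5625 12.3320] v=[-1.6173 1.7188 -0.0860]
Step 5: x=[2.7558 8.1856 11.8466] v=[-2.1838 3.2462 -0.9708]
Step 6: x=[2.3324 9.3665 11.4460] v=[-0.8468 2.3618 -0.8013]
Step 7: x=[3.0845 9.3088 11.5255] v=[1.5041 -0.1155 0.1590]
Step 8: x=[4.6215 8.2492 12.0509] v=[3.0740 -2.1193 1.0507]
Max displacement = 2.2969

Answer: 2.2969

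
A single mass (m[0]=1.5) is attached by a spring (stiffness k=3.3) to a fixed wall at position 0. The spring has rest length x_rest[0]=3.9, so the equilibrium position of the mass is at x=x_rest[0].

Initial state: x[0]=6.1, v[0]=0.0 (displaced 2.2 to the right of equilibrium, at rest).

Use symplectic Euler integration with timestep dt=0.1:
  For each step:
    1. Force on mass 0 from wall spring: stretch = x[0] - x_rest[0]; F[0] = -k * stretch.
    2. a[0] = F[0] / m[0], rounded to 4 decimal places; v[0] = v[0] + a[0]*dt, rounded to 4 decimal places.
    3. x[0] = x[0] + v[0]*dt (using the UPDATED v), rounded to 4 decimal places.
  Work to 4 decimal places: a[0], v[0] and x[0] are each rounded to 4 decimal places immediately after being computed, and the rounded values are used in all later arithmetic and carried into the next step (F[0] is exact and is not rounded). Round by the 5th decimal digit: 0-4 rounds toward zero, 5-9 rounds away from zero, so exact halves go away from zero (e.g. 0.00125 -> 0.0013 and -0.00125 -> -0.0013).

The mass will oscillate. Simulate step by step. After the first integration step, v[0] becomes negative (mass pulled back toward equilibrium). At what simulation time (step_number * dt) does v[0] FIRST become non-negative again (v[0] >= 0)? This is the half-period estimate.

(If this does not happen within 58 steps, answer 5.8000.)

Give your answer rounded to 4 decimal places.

Answer: 2.2000

Derivation:
Step 0: x=[6.1000] v=[0.0000]
Step 1: x=[6.0516] v=[-0.4840]
Step 2: x=[5.9559] v=[-0.9574]
Step 3: x=[5.8149] v=[-1.4097]
Step 4: x=[5.6318] v=[-1.8310]
Step 5: x=[5.4106] v=[-2.2120]
Step 6: x=[5.1562] v=[-2.5443]
Step 7: x=[4.8741] v=[-2.8207]
Step 8: x=[4.5706] v=[-3.0350]
Step 9: x=[4.2524] v=[-3.1825]
Step 10: x=[3.9264] v=[-3.2600]
Step 11: x=[3.5998] v=[-3.2658]
Step 12: x=[3.2798] v=[-3.1998]
Step 13: x=[2.9735] v=[-3.0634]
Step 14: x=[2.6875] v=[-2.8596]
Step 15: x=[2.4282] v=[-2.5929]
Step 16: x=[2.2013] v=[-2.2691]
Step 17: x=[2.0118] v=[-1.8954]
Step 18: x=[1.8638] v=[-1.4800]
Step 19: x=[1.7606] v=[-1.0320]
Step 20: x=[1.7045] v=[-0.5613]
Step 21: x=[1.6967] v=[-0.0783]
Step 22: x=[1.7373] v=[0.4064]
First v>=0 after going negative at step 22, time=2.2000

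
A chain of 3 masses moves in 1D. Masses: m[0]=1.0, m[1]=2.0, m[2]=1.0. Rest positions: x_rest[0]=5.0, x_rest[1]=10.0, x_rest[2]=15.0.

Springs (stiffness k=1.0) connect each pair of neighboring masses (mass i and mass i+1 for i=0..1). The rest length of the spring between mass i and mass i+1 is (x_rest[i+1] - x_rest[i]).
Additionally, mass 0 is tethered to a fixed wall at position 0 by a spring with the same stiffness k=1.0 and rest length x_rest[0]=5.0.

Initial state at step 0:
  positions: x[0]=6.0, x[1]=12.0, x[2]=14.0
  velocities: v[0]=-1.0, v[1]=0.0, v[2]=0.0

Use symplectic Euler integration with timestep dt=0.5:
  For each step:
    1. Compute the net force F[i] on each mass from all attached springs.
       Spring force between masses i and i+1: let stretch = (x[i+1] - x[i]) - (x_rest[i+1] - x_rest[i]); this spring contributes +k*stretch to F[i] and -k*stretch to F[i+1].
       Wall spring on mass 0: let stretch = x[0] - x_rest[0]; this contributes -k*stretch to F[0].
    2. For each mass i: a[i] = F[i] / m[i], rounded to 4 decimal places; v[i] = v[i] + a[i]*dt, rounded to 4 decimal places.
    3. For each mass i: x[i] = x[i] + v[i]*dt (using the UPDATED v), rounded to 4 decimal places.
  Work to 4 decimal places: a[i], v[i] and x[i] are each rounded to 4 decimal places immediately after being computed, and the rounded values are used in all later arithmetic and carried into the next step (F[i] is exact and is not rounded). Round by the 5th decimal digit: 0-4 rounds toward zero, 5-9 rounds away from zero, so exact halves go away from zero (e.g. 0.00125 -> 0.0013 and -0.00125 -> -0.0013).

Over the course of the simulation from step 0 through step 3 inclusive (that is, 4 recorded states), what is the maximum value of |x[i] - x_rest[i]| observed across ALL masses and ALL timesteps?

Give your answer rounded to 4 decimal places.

Answer: 2.0547

Derivation:
Step 0: x=[6.0000 12.0000 14.0000] v=[-1.0000 0.0000 0.0000]
Step 1: x=[5.5000 11.5000 14.7500] v=[-1.0000 -1.0000 1.5000]
Step 2: x=[5.1250 10.6563 15.9375] v=[-0.7500 -1.6875 2.3750]
Step 3: x=[4.8516 9.7813 17.0547] v=[-0.5469 -1.7501 2.2344]
Max displacement = 2.0547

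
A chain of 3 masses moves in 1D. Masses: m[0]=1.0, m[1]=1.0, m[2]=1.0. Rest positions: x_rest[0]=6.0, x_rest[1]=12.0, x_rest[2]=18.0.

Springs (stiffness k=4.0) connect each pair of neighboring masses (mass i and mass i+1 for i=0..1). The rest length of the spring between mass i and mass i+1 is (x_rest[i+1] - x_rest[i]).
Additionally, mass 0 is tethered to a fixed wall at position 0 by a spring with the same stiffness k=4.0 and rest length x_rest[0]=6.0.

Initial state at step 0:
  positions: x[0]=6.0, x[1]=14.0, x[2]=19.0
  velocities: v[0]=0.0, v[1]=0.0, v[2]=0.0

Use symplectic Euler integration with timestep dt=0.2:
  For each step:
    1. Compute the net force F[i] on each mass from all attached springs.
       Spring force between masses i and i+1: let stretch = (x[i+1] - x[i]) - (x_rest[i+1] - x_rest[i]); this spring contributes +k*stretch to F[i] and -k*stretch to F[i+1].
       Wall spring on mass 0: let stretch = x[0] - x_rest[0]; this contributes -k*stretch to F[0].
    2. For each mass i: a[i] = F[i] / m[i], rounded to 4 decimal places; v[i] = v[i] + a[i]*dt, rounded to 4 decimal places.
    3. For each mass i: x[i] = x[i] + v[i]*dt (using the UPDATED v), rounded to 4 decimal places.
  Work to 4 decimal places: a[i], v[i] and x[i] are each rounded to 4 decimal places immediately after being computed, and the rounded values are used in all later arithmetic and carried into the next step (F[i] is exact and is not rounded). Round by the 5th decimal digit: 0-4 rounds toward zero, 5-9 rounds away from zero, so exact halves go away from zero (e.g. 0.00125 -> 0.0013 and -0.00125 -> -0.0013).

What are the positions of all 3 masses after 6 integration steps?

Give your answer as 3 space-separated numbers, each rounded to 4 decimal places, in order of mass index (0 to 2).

Step 0: x=[6.0000 14.0000 19.0000] v=[0.0000 0.0000 0.0000]
Step 1: x=[6.3200 13.5200 19.1600] v=[1.6000 -2.4000 0.8000]
Step 2: x=[6.7808 12.7904 19.3776] v=[2.3040 -3.6480 1.0880]
Step 3: x=[7.1182 12.1532 19.5012] v=[1.6870 -3.1859 0.6182]
Step 4: x=[7.1223 11.8861 19.4092] v=[0.0204 -1.3355 -0.4602]
Step 5: x=[6.7490 12.0605 19.0735] v=[-1.8664 0.8719 -1.6787]
Step 6: x=[6.1457 12.5071 18.5757] v=[-3.0164 2.2331 -2.4891]

Answer: 6.1457 12.5071 18.5757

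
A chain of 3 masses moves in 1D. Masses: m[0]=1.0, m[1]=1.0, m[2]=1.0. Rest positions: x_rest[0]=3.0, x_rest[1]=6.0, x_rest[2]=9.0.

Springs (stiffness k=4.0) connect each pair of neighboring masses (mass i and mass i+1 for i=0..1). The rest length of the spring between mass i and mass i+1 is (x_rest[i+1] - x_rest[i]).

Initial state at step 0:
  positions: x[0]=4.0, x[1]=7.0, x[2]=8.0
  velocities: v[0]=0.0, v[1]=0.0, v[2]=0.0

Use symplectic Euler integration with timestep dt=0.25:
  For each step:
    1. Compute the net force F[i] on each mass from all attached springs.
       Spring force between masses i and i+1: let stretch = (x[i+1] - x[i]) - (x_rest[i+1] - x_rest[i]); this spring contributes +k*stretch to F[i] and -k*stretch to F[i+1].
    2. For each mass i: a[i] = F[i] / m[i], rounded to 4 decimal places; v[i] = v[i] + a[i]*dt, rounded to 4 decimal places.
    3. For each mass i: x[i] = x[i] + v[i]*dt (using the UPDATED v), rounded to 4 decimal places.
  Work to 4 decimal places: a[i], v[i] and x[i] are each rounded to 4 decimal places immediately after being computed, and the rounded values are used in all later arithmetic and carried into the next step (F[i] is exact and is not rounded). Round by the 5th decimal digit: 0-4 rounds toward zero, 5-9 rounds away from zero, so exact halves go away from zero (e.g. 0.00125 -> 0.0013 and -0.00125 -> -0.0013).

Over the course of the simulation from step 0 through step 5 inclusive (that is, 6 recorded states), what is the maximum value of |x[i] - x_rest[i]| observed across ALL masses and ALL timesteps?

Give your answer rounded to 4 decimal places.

Step 0: x=[4.0000 7.0000 8.0000] v=[0.0000 0.0000 0.0000]
Step 1: x=[4.0000 6.5000 8.5000] v=[0.0000 -2.0000 2.0000]
Step 2: x=[3.8750 5.8750 9.2500] v=[-0.5000 -2.5000 3.0000]
Step 3: x=[3.5000 5.5938 9.9063] v=[-1.5000 -1.1250 2.6250]
Step 4: x=[2.8985 5.8672 10.2344] v=[-2.4062 1.0937 1.3125]
Step 5: x=[2.2891 6.4903 10.2207] v=[-2.4375 2.4922 -0.0547]
Max displacement = 1.2344

Answer: 1.2344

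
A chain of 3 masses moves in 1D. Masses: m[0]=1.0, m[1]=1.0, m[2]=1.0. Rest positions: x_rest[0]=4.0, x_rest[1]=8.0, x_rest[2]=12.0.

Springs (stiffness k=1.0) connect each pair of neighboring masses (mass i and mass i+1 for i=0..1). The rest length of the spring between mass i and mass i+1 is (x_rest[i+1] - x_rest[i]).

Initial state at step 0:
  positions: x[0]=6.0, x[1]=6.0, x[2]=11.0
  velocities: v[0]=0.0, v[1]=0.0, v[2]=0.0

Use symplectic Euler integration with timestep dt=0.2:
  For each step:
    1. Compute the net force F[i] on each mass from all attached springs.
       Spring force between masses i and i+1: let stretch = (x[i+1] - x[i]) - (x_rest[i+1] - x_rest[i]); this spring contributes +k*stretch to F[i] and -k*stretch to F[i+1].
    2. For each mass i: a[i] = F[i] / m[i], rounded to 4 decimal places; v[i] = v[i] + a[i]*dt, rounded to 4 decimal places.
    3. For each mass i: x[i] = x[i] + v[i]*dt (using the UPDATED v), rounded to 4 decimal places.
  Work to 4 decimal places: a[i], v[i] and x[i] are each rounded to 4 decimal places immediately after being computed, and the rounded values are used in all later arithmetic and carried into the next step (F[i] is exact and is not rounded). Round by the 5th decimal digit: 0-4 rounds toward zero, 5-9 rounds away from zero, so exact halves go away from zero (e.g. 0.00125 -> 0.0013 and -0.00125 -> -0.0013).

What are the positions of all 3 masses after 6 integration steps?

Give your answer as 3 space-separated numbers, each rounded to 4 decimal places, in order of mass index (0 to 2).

Answer: 3.5267 8.7469 10.7265

Derivation:
Step 0: x=[6.0000 6.0000 11.0000] v=[0.0000 0.0000 0.0000]
Step 1: x=[5.8400 6.2000 10.9600] v=[-0.8000 1.0000 -0.2000]
Step 2: x=[5.5344 6.5760 10.8896] v=[-1.5280 1.8800 -0.3520]
Step 3: x=[5.1105 7.0829 10.8067] v=[-2.1197 2.5344 -0.4147]
Step 4: x=[4.6055 7.6598 10.7348] v=[-2.5252 2.8847 -0.3595]
Step 5: x=[4.0626 8.2376 10.6999] v=[-2.7143 2.8888 -0.1745]
Step 6: x=[3.5267 8.7469 10.7265] v=[-2.6793 2.5463 0.1330]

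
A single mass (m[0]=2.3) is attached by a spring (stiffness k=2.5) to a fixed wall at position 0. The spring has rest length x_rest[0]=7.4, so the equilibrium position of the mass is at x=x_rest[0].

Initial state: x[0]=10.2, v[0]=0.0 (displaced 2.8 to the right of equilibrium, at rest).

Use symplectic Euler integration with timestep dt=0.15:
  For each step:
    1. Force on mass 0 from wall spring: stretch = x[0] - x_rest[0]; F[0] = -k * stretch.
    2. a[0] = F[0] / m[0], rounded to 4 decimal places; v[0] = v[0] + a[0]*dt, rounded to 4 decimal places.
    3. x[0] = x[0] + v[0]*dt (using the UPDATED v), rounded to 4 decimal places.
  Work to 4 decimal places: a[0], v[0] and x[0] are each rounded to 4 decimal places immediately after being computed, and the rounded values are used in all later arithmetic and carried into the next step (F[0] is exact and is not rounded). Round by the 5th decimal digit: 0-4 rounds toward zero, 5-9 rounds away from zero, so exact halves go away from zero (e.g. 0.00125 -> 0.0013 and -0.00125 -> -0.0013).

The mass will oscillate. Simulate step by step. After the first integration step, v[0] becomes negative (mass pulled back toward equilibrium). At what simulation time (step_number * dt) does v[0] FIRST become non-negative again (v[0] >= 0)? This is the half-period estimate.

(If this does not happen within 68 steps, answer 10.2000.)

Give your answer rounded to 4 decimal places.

Answer: 3.1500

Derivation:
Step 0: x=[10.2000] v=[0.0000]
Step 1: x=[10.1315] v=[-0.4565]
Step 2: x=[9.9962] v=[-0.9019]
Step 3: x=[9.7974] v=[-1.3252]
Step 4: x=[9.5400] v=[-1.7161]
Step 5: x=[9.2303] v=[-2.0650]
Step 6: x=[8.8758] v=[-2.3634]
Step 7: x=[8.4852] v=[-2.6040]
Step 8: x=[8.0681] v=[-2.7809]
Step 9: x=[7.6346] v=[-2.8898]
Step 10: x=[7.1954] v=[-2.9281]
Step 11: x=[6.7612] v=[-2.8947]
Step 12: x=[6.3426] v=[-2.7906]
Step 13: x=[5.9499] v=[-2.6182]
Step 14: x=[5.5926] v=[-2.3818]
Step 15: x=[5.2795] v=[-2.0871]
Step 16: x=[5.0183] v=[-1.7414]
Step 17: x=[4.8153] v=[-1.3531]
Step 18: x=[4.6755] v=[-0.9317]
Step 19: x=[4.6024] v=[-0.4875]
Step 20: x=[4.5977] v=[-0.0314]
Step 21: x=[4.6615] v=[0.4255]
First v>=0 after going negative at step 21, time=3.1500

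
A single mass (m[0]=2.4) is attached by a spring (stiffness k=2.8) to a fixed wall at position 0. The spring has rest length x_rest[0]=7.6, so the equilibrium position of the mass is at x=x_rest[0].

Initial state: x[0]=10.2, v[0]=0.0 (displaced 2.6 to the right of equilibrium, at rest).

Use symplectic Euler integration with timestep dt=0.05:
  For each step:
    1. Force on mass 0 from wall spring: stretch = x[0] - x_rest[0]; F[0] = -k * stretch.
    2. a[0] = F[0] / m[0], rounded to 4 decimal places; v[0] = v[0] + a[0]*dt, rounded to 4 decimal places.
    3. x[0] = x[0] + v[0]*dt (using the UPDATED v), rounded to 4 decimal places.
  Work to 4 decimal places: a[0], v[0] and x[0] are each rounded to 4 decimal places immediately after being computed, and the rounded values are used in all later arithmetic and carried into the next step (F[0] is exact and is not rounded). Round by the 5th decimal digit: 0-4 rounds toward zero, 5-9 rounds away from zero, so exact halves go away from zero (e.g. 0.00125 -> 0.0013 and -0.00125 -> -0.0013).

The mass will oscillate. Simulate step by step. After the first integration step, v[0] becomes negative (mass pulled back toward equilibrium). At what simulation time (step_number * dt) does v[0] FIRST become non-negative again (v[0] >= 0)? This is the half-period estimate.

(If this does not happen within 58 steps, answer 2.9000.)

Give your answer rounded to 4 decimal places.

Answer: 2.9000

Derivation:
Step 0: x=[10.2000] v=[0.0000]
Step 1: x=[10.1924] v=[-0.1517]
Step 2: x=[10.1773] v=[-0.3029]
Step 3: x=[10.1546] v=[-0.4532]
Step 4: x=[10.1245] v=[-0.6022]
Step 5: x=[10.0870] v=[-0.7495]
Step 6: x=[10.0423] v=[-0.8946]
Step 7: x=[9.9904] v=[-1.0371]
Step 8: x=[9.9316] v=[-1.1765]
Step 9: x=[9.8660] v=[-1.3125]
Step 10: x=[9.7938] v=[-1.4447]
Step 11: x=[9.7152] v=[-1.5727]
Step 12: x=[9.6304] v=[-1.6961]
Step 13: x=[9.5397] v=[-1.8145]
Step 14: x=[9.4433] v=[-1.9277]
Step 15: x=[9.3415] v=[-2.0352]
Step 16: x=[9.2347] v=[-2.1368]
Step 17: x=[9.1231] v=[-2.2322]
Step 18: x=[9.0070] v=[-2.3211]
Step 19: x=[8.8868] v=[-2.4032]
Step 20: x=[8.7629] v=[-2.4783]
Step 21: x=[8.6356] v=[-2.5461]
Step 22: x=[8.5053] v=[-2.6065]
Step 23: x=[8.3723] v=[-2.6593]
Step 24: x=[8.2371] v=[-2.7044]
Step 25: x=[8.1000] v=[-2.7416]
Step 26: x=[7.9615] v=[-2.7708]
Step 27: x=[7.8219] v=[-2.7919]
Step 28: x=[7.6817] v=[-2.8048]
Step 29: x=[7.5412] v=[-2.8096]
Step 30: x=[7.4009] v=[-2.8062]
Step 31: x=[7.2612] v=[-2.7946]
Step 32: x=[7.1225] v=[-2.7748]
Step 33: x=[6.9852] v=[-2.7469]
Step 34: x=[6.8497] v=[-2.7110]
Step 35: x=[6.7163] v=[-2.6672]
Step 36: x=[6.5855] v=[-2.6157]
Step 37: x=[6.4577] v=[-2.5565]
Step 38: x=[6.3332] v=[-2.4899]
Step 39: x=[6.2124] v=[-2.4160]
Step 40: x=[6.0956] v=[-2.3351]
Step 41: x=[5.9832] v=[-2.2473]
Step 42: x=[5.8756] v=[-2.1530]
Step 43: x=[5.7730] v=[-2.0524]
Step 44: x=[5.6757] v=[-1.9458]
Step 45: x=[5.5840] v=[-1.8336]
Step 46: x=[5.4982] v=[-1.7160]
Step 47: x=[5.4185] v=[-1.5934]
Step 48: x=[5.3452] v=[-1.4661]
Step 49: x=[5.2785] v=[-1.3346]
Step 50: x=[5.2185] v=[-1.1992]
Step 51: x=[5.1655] v=[-1.0603]
Step 52: x=[5.1196] v=[-0.9183]
Step 53: x=[5.0809] v=[-0.7736]
Step 54: x=[5.0496] v=[-0.6267]
Step 55: x=[5.0257] v=[-0.4779]
Step 56: x=[5.0093] v=[-0.3277]
Step 57: x=[5.0005] v=[-0.1766]
Step 58: x=[4.9993] v=[-0.0250]
v[0] did not become non-negative within 58 steps; using fallback time=2.9000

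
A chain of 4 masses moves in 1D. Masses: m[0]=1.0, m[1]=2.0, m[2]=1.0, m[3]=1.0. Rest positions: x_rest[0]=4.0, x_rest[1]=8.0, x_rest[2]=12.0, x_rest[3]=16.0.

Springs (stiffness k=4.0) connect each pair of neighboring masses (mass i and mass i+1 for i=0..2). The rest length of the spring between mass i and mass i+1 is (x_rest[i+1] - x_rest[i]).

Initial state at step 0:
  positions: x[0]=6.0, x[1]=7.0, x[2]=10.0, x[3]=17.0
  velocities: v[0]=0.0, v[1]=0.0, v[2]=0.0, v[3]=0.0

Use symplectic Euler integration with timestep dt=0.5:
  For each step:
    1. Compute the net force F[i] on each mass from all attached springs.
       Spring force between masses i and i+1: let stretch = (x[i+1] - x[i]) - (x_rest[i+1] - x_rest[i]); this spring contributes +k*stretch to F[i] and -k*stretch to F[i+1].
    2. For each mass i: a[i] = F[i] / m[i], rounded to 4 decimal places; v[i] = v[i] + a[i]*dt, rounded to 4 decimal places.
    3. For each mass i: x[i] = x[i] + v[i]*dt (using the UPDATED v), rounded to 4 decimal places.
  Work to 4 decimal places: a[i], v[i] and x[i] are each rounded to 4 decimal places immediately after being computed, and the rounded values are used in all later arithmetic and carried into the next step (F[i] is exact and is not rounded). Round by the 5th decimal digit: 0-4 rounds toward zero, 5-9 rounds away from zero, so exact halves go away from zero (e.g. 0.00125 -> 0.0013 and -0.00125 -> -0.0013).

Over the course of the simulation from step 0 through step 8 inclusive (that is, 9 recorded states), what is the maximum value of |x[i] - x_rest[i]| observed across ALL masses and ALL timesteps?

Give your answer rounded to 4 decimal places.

Answer: 3.0000

Derivation:
Step 0: x=[6.0000 7.0000 10.0000 17.0000] v=[0.0000 0.0000 0.0000 0.0000]
Step 1: x=[3.0000 8.0000 14.0000 14.0000] v=[-6.0000 2.0000 8.0000 -6.0000]
Step 2: x=[1.0000 9.5000 12.0000 15.0000] v=[-4.0000 3.0000 -4.0000 2.0000]
Step 3: x=[3.5000 8.0000 10.5000 17.0000] v=[5.0000 -3.0000 -3.0000 4.0000]
Step 4: x=[6.5000 5.5000 13.0000 16.5000] v=[6.0000 -5.0000 5.0000 -1.0000]
Step 5: x=[4.5000 7.2500 11.5000 16.5000] v=[-4.0000 3.5000 -3.0000 0.0000]
Step 6: x=[1.2500 9.7500 10.7500 15.5000] v=[-6.5000 5.0000 -1.5000 -2.0000]
Step 7: x=[2.5000 8.5000 13.7500 13.7500] v=[2.5000 -2.5000 6.0000 -3.5000]
Step 8: x=[5.7500 6.8750 11.5000 16.0000] v=[6.5000 -3.2500 -4.5000 4.5000]
Max displacement = 3.0000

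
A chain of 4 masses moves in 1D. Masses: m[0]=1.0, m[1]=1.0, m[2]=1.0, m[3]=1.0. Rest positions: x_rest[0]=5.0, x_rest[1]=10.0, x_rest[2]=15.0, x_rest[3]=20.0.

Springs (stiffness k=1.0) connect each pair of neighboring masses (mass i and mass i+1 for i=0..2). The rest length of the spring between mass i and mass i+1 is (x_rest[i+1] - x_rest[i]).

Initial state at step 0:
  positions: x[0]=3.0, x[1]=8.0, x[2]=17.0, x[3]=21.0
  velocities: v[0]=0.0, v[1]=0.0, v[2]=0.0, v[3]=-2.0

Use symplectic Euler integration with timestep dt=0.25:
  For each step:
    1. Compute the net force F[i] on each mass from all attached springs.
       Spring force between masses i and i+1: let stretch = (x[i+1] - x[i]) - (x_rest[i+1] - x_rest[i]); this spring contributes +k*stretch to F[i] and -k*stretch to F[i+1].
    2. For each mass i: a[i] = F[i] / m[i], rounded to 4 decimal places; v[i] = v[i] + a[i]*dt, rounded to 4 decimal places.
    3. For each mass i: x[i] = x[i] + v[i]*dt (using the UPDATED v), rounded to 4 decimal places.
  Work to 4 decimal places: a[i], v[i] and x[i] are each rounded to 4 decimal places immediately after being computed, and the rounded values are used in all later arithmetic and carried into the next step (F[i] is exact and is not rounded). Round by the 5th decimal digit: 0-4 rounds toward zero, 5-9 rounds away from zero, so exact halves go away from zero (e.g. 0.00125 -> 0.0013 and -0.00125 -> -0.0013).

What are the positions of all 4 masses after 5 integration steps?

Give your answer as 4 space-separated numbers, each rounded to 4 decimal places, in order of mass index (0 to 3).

Answer: 3.4381 10.2231 13.5398 19.2991

Derivation:
Step 0: x=[3.0000 8.0000 17.0000 21.0000] v=[0.0000 0.0000 0.0000 -2.0000]
Step 1: x=[3.0000 8.2500 16.6875 20.5625] v=[0.0000 1.0000 -1.2500 -1.7500]
Step 2: x=[3.0156 8.6992 16.0899 20.1953] v=[0.0625 1.7969 -2.3906 -1.4688]
Step 3: x=[3.0740 9.2551 15.2869 19.8840] v=[0.2334 2.2237 -3.2119 -1.2452]
Step 4: x=[3.2062 9.8017 14.3943 19.5979] v=[0.5287 2.1864 -3.5706 -1.1445]
Step 5: x=[3.4381 10.2231 13.5398 19.2991] v=[0.9276 1.6857 -3.4179 -1.1954]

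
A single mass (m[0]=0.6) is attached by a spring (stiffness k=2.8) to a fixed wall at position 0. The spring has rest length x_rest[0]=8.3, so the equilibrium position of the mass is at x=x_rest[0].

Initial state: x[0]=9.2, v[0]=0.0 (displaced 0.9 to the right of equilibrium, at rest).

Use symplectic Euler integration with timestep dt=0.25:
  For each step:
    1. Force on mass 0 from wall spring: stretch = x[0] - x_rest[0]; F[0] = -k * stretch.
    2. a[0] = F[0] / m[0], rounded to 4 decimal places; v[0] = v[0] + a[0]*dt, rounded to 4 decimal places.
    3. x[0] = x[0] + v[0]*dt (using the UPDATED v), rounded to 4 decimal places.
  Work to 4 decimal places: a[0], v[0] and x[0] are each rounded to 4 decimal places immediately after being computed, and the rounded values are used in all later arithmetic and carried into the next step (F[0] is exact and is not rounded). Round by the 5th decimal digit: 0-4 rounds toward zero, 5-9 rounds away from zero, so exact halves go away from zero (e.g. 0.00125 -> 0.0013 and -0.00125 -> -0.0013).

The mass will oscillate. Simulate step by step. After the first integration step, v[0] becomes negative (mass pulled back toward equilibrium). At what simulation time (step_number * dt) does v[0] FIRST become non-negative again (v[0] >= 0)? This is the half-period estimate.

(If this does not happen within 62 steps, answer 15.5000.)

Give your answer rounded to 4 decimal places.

Step 0: x=[9.2000] v=[0.0000]
Step 1: x=[8.9375] v=[-1.0500]
Step 2: x=[8.4891] v=[-1.7938]
Step 3: x=[7.9855] v=[-2.0144]
Step 4: x=[7.5736] v=[-1.6475]
Step 5: x=[7.3736] v=[-0.8000]
Step 6: x=[7.4438] v=[0.2808]
First v>=0 after going negative at step 6, time=1.5000

Answer: 1.5000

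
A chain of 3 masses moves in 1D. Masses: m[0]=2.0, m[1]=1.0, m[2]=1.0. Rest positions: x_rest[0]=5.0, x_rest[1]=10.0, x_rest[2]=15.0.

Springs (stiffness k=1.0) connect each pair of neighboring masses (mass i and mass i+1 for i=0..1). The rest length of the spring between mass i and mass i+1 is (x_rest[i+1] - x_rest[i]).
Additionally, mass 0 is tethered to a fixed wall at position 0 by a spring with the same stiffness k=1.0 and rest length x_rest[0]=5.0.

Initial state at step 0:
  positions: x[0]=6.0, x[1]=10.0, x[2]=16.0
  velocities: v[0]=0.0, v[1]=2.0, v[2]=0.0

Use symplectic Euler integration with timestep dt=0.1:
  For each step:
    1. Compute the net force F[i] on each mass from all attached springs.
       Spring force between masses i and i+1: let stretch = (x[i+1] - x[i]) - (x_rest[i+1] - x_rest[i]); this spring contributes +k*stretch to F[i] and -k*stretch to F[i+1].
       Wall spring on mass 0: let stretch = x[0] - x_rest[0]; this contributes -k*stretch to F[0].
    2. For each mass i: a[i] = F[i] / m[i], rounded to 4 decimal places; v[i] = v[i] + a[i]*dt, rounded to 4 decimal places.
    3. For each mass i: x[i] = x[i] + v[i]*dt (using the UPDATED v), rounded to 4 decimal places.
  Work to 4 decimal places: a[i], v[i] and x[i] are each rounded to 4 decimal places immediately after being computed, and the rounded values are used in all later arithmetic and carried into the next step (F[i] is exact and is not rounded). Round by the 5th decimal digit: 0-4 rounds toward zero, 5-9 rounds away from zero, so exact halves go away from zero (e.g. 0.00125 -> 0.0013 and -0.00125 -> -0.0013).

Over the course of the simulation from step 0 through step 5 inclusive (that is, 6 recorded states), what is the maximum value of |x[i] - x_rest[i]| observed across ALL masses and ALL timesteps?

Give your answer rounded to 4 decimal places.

Answer: 1.2018

Derivation:
Step 0: x=[6.0000 10.0000 16.0000] v=[0.0000 2.0000 0.0000]
Step 1: x=[5.9900 10.2200 15.9900] v=[-0.1000 2.2000 -0.1000]
Step 2: x=[5.9712 10.4554 15.9723] v=[-0.1880 2.3540 -0.1770]
Step 3: x=[5.9450 10.7011 15.9494] v=[-0.2624 2.4573 -0.2287]
Step 4: x=[5.9128 10.9518 15.9241] v=[-0.3219 2.5065 -0.2535]
Step 5: x=[5.8762 11.2018 15.8990] v=[-0.3656 2.4998 -0.2507]
Max displacement = 1.2018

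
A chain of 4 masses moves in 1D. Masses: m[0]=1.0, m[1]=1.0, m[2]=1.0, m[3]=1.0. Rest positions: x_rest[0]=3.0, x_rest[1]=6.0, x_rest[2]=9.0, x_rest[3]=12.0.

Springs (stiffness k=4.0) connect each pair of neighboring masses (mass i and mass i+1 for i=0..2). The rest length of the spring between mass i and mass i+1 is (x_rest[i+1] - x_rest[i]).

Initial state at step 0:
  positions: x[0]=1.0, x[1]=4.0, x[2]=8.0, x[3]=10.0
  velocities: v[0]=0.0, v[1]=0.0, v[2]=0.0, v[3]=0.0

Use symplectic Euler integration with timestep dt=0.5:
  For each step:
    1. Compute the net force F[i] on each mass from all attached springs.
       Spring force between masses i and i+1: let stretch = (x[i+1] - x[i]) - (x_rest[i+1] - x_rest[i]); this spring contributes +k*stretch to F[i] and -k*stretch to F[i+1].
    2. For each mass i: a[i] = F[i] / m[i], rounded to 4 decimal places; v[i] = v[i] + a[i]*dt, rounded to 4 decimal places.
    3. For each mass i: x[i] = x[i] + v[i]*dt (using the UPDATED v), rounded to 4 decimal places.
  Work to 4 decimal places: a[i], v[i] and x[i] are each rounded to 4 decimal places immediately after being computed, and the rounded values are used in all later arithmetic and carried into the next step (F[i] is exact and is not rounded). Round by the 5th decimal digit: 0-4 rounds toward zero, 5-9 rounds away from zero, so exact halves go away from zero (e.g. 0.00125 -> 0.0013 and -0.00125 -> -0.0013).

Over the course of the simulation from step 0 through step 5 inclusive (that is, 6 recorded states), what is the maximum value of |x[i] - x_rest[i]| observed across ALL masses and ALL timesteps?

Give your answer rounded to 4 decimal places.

Step 0: x=[1.0000 4.0000 8.0000 10.0000] v=[0.0000 0.0000 0.0000 0.0000]
Step 1: x=[1.0000 5.0000 6.0000 11.0000] v=[0.0000 2.0000 -4.0000 2.0000]
Step 2: x=[2.0000 3.0000 8.0000 10.0000] v=[2.0000 -4.0000 4.0000 -2.0000]
Step 3: x=[1.0000 5.0000 7.0000 10.0000] v=[-2.0000 4.0000 -2.0000 0.0000]
Step 4: x=[1.0000 5.0000 7.0000 10.0000] v=[0.0000 0.0000 0.0000 0.0000]
Step 5: x=[2.0000 3.0000 8.0000 10.0000] v=[2.0000 -4.0000 2.0000 0.0000]
Max displacement = 3.0000

Answer: 3.0000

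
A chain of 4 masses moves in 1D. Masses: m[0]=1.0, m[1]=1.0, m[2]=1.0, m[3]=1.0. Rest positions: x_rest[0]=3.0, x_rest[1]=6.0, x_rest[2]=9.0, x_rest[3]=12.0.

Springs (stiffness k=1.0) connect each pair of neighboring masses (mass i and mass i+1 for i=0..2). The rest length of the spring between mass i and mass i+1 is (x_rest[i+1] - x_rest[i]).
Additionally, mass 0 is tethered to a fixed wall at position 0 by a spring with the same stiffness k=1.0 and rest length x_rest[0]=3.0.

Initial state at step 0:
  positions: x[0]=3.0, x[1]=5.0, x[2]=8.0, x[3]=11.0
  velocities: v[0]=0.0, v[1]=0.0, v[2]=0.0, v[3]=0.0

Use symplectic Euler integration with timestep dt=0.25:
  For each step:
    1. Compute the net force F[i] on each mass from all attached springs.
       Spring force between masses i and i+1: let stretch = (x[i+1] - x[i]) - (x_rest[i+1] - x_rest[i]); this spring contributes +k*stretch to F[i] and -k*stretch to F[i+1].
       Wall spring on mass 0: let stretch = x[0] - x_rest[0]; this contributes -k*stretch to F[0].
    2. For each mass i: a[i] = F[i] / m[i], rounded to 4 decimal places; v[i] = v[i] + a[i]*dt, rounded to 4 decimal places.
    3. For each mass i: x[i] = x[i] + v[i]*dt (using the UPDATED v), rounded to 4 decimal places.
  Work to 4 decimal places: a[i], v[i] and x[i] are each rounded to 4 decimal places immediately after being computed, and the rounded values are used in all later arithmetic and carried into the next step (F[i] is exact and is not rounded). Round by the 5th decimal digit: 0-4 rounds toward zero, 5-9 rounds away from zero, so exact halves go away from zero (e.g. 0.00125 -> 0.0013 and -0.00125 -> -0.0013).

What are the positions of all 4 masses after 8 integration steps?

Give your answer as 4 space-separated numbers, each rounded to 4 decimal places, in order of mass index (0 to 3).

Step 0: x=[3.0000 5.0000 8.0000 11.0000] v=[0.0000 0.0000 0.0000 0.0000]
Step 1: x=[2.9375 5.0625 8.0000 11.0000] v=[-0.2500 0.2500 0.0000 0.0000]
Step 2: x=[2.8242 5.1758 8.0039 11.0000] v=[-0.4531 0.4531 0.0156 0.0000]
Step 3: x=[2.6814 5.3189 8.0183 11.0003] v=[-0.5713 0.5722 0.0576 0.0010]
Step 4: x=[2.5358 5.4658 8.0504 11.0017] v=[-0.5823 0.5877 0.1283 0.0055]
Step 5: x=[2.4149 5.5912 8.1054 11.0061] v=[-0.4838 0.5014 0.2200 0.0177]
Step 6: x=[2.3415 5.6752 8.1846 11.0167] v=[-0.2935 0.3359 0.3166 0.0425]
Step 7: x=[2.3301 5.7077 8.2839 11.0378] v=[-0.0455 0.1298 0.3973 0.0845]
Step 8: x=[2.3842 5.6901 8.3943 11.0743] v=[0.2164 -0.0706 0.4417 0.1460]

Answer: 2.3842 5.6901 8.3943 11.0743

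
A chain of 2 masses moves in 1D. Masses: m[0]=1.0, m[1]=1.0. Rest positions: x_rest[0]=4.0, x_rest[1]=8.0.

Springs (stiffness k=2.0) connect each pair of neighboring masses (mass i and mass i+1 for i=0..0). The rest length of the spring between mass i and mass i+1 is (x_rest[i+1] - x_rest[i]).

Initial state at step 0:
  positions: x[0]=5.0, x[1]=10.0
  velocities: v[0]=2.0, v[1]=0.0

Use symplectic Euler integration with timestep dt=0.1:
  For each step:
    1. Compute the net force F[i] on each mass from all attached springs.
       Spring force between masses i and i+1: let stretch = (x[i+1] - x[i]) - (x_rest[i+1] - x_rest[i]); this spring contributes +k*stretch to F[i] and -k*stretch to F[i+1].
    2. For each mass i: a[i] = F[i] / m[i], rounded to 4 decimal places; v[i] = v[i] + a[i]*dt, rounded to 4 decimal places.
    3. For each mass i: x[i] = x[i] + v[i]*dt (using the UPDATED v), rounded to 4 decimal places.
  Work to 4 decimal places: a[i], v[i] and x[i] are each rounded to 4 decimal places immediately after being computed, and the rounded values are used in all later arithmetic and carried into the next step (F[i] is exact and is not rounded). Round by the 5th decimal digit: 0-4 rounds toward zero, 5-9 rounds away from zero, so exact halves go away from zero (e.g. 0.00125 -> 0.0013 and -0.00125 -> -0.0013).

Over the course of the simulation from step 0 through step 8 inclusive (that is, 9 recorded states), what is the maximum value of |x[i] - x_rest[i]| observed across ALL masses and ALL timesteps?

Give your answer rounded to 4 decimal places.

Step 0: x=[5.0000 10.0000] v=[2.0000 0.0000]
Step 1: x=[5.2200 9.9800] v=[2.2000 -0.2000]
Step 2: x=[5.4552 9.9448] v=[2.3520 -0.3520]
Step 3: x=[5.7002 9.8998] v=[2.4499 -0.4499]
Step 4: x=[5.9492 9.8508] v=[2.4898 -0.4898]
Step 5: x=[6.1962 9.8038] v=[2.4701 -0.4701]
Step 6: x=[6.4354 9.7646] v=[2.3916 -0.3916]
Step 7: x=[6.6611 9.7389] v=[2.2574 -0.2574]
Step 8: x=[6.8684 9.7316] v=[2.0730 -0.0730]
Max displacement = 2.8684

Answer: 2.8684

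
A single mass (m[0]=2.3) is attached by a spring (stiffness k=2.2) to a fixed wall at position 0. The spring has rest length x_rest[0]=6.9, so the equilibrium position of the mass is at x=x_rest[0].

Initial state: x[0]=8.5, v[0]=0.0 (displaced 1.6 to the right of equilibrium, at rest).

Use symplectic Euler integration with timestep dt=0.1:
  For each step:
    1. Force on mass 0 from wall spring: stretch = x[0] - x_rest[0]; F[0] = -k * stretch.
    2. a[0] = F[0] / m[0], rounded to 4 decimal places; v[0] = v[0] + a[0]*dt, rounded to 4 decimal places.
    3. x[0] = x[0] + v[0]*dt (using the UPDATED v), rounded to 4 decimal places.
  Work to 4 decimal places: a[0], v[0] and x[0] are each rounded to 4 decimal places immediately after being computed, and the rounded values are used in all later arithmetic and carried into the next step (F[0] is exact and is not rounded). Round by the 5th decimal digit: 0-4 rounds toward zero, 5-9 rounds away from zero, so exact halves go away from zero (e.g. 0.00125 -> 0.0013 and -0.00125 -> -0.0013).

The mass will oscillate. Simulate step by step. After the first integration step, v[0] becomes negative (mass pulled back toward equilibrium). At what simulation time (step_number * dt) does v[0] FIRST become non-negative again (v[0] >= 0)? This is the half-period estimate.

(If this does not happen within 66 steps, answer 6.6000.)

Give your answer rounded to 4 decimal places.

Step 0: x=[8.5000] v=[0.0000]
Step 1: x=[8.4847] v=[-0.1530]
Step 2: x=[8.4542] v=[-0.3046]
Step 3: x=[8.4089] v=[-0.4533]
Step 4: x=[8.3491] v=[-0.5976]
Step 5: x=[8.2755] v=[-0.7362]
Step 6: x=[8.1887] v=[-0.8678]
Step 7: x=[8.0896] v=[-0.9911]
Step 8: x=[7.9791] v=[-1.1049]
Step 9: x=[7.8583] v=[-1.2081]
Step 10: x=[7.7283] v=[-1.2998]
Step 11: x=[7.5904] v=[-1.3790]
Step 12: x=[7.4459] v=[-1.4450]
Step 13: x=[7.2962] v=[-1.4972]
Step 14: x=[7.1427] v=[-1.5351]
Step 15: x=[6.9869] v=[-1.5583]
Step 16: x=[6.8302] v=[-1.5666]
Step 17: x=[6.6742] v=[-1.5599]
Step 18: x=[6.5204] v=[-1.5383]
Step 19: x=[6.3702] v=[-1.5020]
Step 20: x=[6.2251] v=[-1.4513]
Step 21: x=[6.0864] v=[-1.3867]
Step 22: x=[5.9555] v=[-1.3089]
Step 23: x=[5.8336] v=[-1.2186]
Step 24: x=[5.7219] v=[-1.1166]
Step 25: x=[5.6215] v=[-1.0039]
Step 26: x=[5.5333] v=[-0.8816]
Step 27: x=[5.4582] v=[-0.7509]
Step 28: x=[5.3969] v=[-0.6130]
Step 29: x=[5.3500] v=[-0.4692]
Step 30: x=[5.3179] v=[-0.3209]
Step 31: x=[5.3009] v=[-0.1696]
Step 32: x=[5.2992] v=[-0.0166]
Step 33: x=[5.3129] v=[0.1365]
First v>=0 after going negative at step 33, time=3.3000

Answer: 3.3000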